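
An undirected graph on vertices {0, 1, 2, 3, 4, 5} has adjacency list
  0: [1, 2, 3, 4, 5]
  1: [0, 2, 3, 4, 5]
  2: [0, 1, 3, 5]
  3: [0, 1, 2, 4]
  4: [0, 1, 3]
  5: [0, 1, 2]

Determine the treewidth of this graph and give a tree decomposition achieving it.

Each bag holds 4 vertices, so the decomposition has width 3, which upper-bounds the treewidth. Conversely, {0, 1, 2, 3} is a clique of size 4, and the vertices of any clique must share a bag in every tree decomposition; so some bag has ≥ 4 vertices and tw(G) ≥ 3. Hence tw(G) = 3 exactly.

Treewidth 3.
One optimal decomposition is:
Bags: B1 = {0, 1, 2, 3}  B2 = {0, 1, 2, 5}  B3 = {0, 1, 3, 4}
Tree: B1–B2, B1–B3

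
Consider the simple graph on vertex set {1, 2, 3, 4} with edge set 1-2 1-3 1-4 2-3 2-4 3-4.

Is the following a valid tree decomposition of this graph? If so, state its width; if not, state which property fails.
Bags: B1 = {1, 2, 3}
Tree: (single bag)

A tree decomposition must satisfy three properties: every vertex lies in some bag; for every edge, both endpoints lie together in some bag; and for every vertex, the bags containing it form a connected subtree. Here vertex 4 appears in no bag, so the decomposition is invalid.

No — vertex 4 appears in no bag.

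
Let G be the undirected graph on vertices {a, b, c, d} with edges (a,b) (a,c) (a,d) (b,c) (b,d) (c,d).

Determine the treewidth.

A width-3 tree decomposition is:
Bags: B1 = {a, b, c, d}
Tree: (single bag)
A single bag containing all 4 vertices is trivially a valid decomposition of width 3. For the lower bound, the 4 vertices {a, b, c, d} are pairwise adjacent, and any tree decomposition puts a clique entirely inside one bag — forcing width ≥ 3. The upper and lower bounds meet at 3, so that is the treewidth.

3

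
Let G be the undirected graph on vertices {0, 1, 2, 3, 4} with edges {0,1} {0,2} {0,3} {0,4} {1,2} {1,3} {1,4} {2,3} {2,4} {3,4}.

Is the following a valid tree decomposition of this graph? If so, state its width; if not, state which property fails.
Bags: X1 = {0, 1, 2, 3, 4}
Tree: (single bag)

Yes; width 4.

Every vertex of G appears in some bag (union = {0, 1, 2, 3, 4}); every edge is covered by a bag; and for each vertex v the set of bags containing v is connected in the bag tree. The decomposition is therefore valid. The largest bag has 5 vertices, so the width is 4.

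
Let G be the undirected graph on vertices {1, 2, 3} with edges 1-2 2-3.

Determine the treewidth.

1

A width-1 tree decomposition is:
Bags: B1 = {1, 2}  B2 = {2, 3}
Tree: B1–B2
Every bag has size at most 2, so the width is 2 − 1 = 1 and tw(G) ≤ 1. G has an edge, so its treewidth is at least 1. Combining the bounds, tw(G) = 1.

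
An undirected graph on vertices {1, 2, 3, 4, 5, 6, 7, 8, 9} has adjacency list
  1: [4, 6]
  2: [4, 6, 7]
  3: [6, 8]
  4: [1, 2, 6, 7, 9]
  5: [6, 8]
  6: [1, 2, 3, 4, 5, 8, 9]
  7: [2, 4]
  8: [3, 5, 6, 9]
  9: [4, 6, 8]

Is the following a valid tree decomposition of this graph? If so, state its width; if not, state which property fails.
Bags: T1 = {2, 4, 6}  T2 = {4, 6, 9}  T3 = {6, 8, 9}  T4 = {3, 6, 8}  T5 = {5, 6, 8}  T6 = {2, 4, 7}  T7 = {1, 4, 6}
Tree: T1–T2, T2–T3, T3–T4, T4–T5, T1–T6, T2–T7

Checking the three conditions: (i) the bags cover all of {1, 2, 3, 4, 5, 6, 7, 8, 9}; (ii) for each edge, some bag contains both endpoints; (iii) the bags containing any fixed vertex form a subtree. All hold, so the decomposition is valid with width 3 − 1 = 2.

Yes; width 2.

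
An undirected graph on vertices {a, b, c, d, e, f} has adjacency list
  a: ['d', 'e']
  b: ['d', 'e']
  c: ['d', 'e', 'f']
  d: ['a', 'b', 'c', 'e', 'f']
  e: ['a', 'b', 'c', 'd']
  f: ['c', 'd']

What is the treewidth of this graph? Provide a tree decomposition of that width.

Treewidth 2.
One such decomposition:
Bags: B1 = {a, d, e}  B2 = {b, d, e}  B3 = {c, d, e}  B4 = {c, d, f}
Tree: B1–B2, B2–B3, B3–B4

The largest bag has 3 vertices, giving width 2; this decomposition certifies tw(G) ≤ 2. For the lower bound, the 3 vertices {c, d, e} are pairwise adjacent, and any tree decomposition puts a clique entirely inside one bag — forcing width ≥ 2. Hence tw(G) = 2 exactly.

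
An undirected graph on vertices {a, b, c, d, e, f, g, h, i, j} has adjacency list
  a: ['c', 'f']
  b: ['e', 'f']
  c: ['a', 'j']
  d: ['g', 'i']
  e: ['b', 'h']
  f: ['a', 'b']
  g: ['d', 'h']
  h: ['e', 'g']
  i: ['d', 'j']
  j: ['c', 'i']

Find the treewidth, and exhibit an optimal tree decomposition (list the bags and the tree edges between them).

Treewidth 2.
One such decomposition:
Bags: B1 = {b, e, h}  B2 = {b, f, h}  B3 = {a, f, h}  B4 = {a, c, h}  B5 = {c, h, j}  B6 = {h, i, j}  B7 = {d, h, i}  B8 = {d, g, h}
Tree: B1–B2, B2–B3, B3–B4, B4–B5, B5–B6, B6–B7, B7–B8

Each bag holds 3 vertices, so the decomposition has width 2, which upper-bounds the treewidth. For the lower bound, G contains the cycle h–e–b–f–a–c–j–i–d–g–h, so G is not a forest; only forests have treewidth ≤ 1, hence tw(G) ≥ 2. Therefore the treewidth is 2.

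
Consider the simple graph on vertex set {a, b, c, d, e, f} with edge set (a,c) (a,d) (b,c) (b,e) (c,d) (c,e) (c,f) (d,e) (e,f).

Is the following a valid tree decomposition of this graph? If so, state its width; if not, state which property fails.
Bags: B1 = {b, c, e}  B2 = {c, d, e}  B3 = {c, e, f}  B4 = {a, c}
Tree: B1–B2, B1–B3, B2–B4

No — edge (d,a) lies in no bag.

A tree decomposition must satisfy three properties: every vertex lies in some bag; for every edge, both endpoints lie together in some bag; and for every vertex, the bags containing it form a connected subtree. Here edge (d,a) lies in no bag, so the decomposition is invalid.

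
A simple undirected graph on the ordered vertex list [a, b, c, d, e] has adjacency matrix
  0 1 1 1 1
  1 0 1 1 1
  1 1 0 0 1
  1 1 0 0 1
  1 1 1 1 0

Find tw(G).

A width-3 tree decomposition is:
Bags: B1 = {a, b, c, e}  B2 = {a, b, d, e}
Tree: B1–B2
The largest bag has 4 vertices, giving width 3; this decomposition certifies tw(G) ≤ 3. For the lower bound, the 4 vertices {a, b, d, e} are pairwise adjacent, and any tree decomposition puts a clique entirely inside one bag — forcing width ≥ 3. Hence tw(G) = 3 exactly.

3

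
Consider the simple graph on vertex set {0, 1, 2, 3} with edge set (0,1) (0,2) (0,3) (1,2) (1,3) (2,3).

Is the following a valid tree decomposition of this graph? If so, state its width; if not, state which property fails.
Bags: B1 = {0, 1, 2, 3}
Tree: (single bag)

Checking the three conditions: (i) the bags cover all of {0, 1, 2, 3}; (ii) for each edge, some bag contains both endpoints; (iii) the bags containing any fixed vertex form a subtree. All hold, so the decomposition is valid with width 4 − 1 = 3.

Yes; width 3.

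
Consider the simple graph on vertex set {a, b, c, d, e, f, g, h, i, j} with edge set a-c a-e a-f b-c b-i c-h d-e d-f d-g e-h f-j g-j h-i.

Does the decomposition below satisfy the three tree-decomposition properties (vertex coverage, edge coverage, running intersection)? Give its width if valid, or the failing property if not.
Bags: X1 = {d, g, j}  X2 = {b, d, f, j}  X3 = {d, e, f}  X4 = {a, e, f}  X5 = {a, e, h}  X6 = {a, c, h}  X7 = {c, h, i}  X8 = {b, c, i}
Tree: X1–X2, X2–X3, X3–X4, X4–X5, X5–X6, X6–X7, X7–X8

A tree decomposition must satisfy three properties: every vertex lies in some bag; for every edge, both endpoints lie together in some bag; and for every vertex, the bags containing it form a connected subtree. Here bags containing vertex b are not connected in the tree, so the decomposition is invalid.

No — bags containing vertex b are not connected in the tree.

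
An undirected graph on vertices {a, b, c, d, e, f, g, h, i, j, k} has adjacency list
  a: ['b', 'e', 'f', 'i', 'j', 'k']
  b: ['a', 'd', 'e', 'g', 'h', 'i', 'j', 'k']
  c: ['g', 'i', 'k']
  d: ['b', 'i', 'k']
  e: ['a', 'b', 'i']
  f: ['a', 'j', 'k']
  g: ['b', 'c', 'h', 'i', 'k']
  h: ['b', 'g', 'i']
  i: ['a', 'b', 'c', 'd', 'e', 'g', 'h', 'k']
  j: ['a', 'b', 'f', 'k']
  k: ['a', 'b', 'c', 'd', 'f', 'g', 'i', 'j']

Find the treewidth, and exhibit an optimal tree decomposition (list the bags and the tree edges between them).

Treewidth 3.
Bags: B1 = {a, b, j, k}  B2 = {a, b, i, k}  B3 = {b, g, i, k}  B4 = {a, f, j, k}  B5 = {b, g, h, i}  B6 = {a, b, e, i}  B7 = {b, d, i, k}  B8 = {c, g, i, k}
Tree: B1–B2, B2–B3, B1–B4, B3–B5, B2–B6, B3–B7, B3–B8

The largest bag has 4 vertices, giving width 3; this decomposition certifies tw(G) ≤ 3. On the other hand G contains the 4-clique {a, b, e, i}. A clique must lie in a single bag of any decomposition, so no decomposition can have width below 3. Hence tw(G) = 3 exactly.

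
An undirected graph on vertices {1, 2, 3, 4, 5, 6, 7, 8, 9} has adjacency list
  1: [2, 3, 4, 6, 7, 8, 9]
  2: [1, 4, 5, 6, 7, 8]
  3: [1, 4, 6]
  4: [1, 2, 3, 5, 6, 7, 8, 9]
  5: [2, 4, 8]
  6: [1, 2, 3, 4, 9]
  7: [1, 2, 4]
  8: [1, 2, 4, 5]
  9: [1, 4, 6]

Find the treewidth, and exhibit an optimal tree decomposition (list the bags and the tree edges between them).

The largest bag has 4 vertices, giving width 3; this decomposition certifies tw(G) ≤ 3. Conversely, {1, 4, 6, 9} is a clique of size 4, and the vertices of any clique must share a bag in every tree decomposition; so some bag has ≥ 4 vertices and tw(G) ≥ 3. Hence tw(G) = 3 exactly.

Treewidth 3.
Bags: B1 = {1, 2, 4, 8}  B2 = {1, 2, 4, 6}  B3 = {1, 3, 4, 6}  B4 = {1, 2, 4, 7}  B5 = {2, 4, 5, 8}  B6 = {1, 4, 6, 9}
Tree: B1–B2, B2–B3, B1–B4, B1–B5, B2–B6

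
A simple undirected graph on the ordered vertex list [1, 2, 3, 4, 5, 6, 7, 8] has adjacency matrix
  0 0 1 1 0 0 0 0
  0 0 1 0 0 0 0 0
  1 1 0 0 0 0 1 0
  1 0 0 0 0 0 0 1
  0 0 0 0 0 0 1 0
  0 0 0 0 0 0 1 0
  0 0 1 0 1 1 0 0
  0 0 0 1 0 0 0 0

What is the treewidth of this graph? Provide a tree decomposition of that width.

Every bag has size at most 2, so the width is 2 − 1 = 1 and tw(G) ≤ 1. Since G has at least one edge (e.g. 7–3), it is not an edgeless graph, so tw(G) ≥ 1. Therefore the treewidth is 1.

Treewidth 1.
One such decomposition:
Bags: B1 = {3, 7}  B2 = {5, 7}  B3 = {1, 3}  B4 = {1, 4}  B5 = {6, 7}  B6 = {2, 3}  B7 = {4, 8}
Tree: B1–B2, B1–B3, B3–B4, B1–B5, B1–B6, B4–B7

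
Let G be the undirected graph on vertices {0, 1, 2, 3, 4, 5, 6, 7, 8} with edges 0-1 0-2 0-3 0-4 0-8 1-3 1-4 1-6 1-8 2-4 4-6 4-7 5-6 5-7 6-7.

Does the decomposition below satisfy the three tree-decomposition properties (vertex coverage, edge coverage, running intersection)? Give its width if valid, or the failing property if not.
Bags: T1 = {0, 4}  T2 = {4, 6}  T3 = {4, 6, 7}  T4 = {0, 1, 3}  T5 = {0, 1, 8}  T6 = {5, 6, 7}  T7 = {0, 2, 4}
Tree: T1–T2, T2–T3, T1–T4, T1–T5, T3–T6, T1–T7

No — edge (1,4) lies in no bag.

A tree decomposition must satisfy three properties: every vertex lies in some bag; for every edge, both endpoints lie together in some bag; and for every vertex, the bags containing it form a connected subtree. Here edge (1,4) lies in no bag, so the decomposition is invalid.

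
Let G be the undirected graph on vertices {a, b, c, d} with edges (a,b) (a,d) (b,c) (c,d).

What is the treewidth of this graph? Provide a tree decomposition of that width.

Treewidth 2.
One such decomposition:
Bags: B1 = {a, c, d}  B2 = {a, b, c}
Tree: B1–B2

Each bag holds 3 vertices, so the decomposition has width 2, which upper-bounds the treewidth. The edges a–d–c–b–a form a cycle, so G is not a tree and its treewidth is at least 2. Hence tw(G) = 2 exactly.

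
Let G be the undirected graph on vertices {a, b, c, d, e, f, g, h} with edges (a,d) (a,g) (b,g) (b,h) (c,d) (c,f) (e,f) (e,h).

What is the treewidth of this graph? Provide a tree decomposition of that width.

Treewidth 2.
One such decomposition:
Bags: B1 = {c, e, f}  B2 = {c, d, e}  B3 = {a, d, e}  B4 = {a, e, g}  B5 = {b, e, g}  B6 = {b, e, h}
Tree: B1–B2, B2–B3, B3–B4, B4–B5, B5–B6

Every bag has size at most 3, so the width is 3 − 1 = 2 and tw(G) ≤ 2. For the lower bound, G contains the cycle e–f–c–d–a–g–b–h–e, so G is not a forest; only forests have treewidth ≤ 1, hence tw(G) ≥ 2. Therefore the treewidth is 2.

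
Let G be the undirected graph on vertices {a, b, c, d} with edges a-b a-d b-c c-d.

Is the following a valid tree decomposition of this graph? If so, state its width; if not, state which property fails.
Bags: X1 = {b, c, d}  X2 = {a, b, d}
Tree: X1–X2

Every vertex of G appears in some bag (union = {a, b, c, d}); every edge is covered by a bag; and for each vertex v the set of bags containing v is connected in the bag tree. The decomposition is therefore valid. The largest bag has 3 vertices, so the width is 2.

Yes; width 2.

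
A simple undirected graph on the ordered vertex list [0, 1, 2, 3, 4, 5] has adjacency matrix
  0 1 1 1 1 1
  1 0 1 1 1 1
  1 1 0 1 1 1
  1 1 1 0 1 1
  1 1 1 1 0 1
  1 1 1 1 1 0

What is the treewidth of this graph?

5

A width-5 tree decomposition is:
Bags: B1 = {0, 1, 2, 3, 4, 5}
Tree: (single bag)
A single bag containing all 6 vertices is trivially a valid decomposition of width 5. Conversely, {0, 1, 2, 3, 4, 5} is a clique of size 6, and the vertices of any clique must share a bag in every tree decomposition; so some bag has ≥ 6 vertices and tw(G) ≥ 5. Combining the bounds, tw(G) = 5.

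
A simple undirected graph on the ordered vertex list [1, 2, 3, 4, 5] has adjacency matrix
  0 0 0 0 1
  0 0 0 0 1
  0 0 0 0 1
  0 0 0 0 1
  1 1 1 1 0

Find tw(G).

A width-1 tree decomposition is:
Bags: B1 = {3, 5}  B2 = {1, 5}  B3 = {2, 5}  B4 = {4, 5}
Tree: B1–B2, B2–B3, B1–B4
Each bag holds 2 vertices, so the decomposition has width 1, which upper-bounds the treewidth. G has an edge, so its treewidth is at least 1. Hence tw(G) = 1 exactly.

1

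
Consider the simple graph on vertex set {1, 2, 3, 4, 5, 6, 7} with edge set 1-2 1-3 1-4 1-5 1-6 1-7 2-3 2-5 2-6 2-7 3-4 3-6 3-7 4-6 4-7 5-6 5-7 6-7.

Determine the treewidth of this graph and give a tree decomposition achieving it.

Treewidth 4.
One optimal decomposition is:
Bags: B1 = {1, 2, 3, 6, 7}  B2 = {1, 3, 4, 6, 7}  B3 = {1, 2, 5, 6, 7}
Tree: B1–B2, B1–B3

Every bag has size at most 5, so the width is 5 − 1 = 4 and tw(G) ≤ 4. For the lower bound, the 5 vertices {1, 2, 3, 6, 7} are pairwise adjacent, and any tree decomposition puts a clique entirely inside one bag — forcing width ≥ 4. Combining the bounds, tw(G) = 4.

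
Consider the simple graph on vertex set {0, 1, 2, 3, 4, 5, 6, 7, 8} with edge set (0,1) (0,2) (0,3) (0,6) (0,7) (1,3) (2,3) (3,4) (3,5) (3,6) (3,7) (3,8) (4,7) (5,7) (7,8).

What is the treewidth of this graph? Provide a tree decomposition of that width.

Treewidth 2.
One optimal decomposition is:
Bags: B1 = {3, 5, 7}  B2 = {0, 3, 7}  B3 = {0, 1, 3}  B4 = {0, 3, 6}  B5 = {0, 2, 3}  B6 = {3, 4, 7}  B7 = {3, 7, 8}
Tree: B1–B2, B2–B3, B3–B4, B3–B5, B1–B6, B2–B7

Every bag has size at most 3, so the width is 3 − 1 = 2 and tw(G) ≤ 2. Conversely, {0, 1, 3} is a clique of size 3, and the vertices of any clique must share a bag in every tree decomposition; so some bag has ≥ 3 vertices and tw(G) ≥ 2. Hence tw(G) = 2 exactly.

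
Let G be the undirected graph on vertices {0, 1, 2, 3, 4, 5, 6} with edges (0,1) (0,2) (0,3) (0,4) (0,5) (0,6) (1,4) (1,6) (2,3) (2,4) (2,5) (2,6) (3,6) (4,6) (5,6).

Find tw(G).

3

A width-3 tree decomposition is:
Bags: B1 = {0, 2, 4, 6}  B2 = {0, 2, 3, 6}  B3 = {0, 2, 5, 6}  B4 = {0, 1, 4, 6}
Tree: B1–B2, B2–B3, B1–B4
The largest bag has 4 vertices, giving width 3; this decomposition certifies tw(G) ≤ 3. For the lower bound, the 4 vertices {0, 1, 4, 6} are pairwise adjacent, and any tree decomposition puts a clique entirely inside one bag — forcing width ≥ 3. The upper and lower bounds meet at 3, so that is the treewidth.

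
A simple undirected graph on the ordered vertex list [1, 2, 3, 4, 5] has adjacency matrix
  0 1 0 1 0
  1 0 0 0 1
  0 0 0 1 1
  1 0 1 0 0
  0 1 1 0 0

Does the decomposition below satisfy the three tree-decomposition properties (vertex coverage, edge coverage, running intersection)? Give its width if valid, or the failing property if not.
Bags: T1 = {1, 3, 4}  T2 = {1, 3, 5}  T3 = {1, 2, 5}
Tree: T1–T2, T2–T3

Vertex coverage: the bags together contain {1, 2, 3, 4, 5}, the full vertex set. Edge coverage: each edge of G has both endpoints in at least one bag. Running intersection: for every vertex, the bags containing it form a connected subtree. All three properties hold, so this is a valid tree decomposition of width max|bag| − 1 = 2, and hence tw(G) ≤ 2.

Yes; width 2.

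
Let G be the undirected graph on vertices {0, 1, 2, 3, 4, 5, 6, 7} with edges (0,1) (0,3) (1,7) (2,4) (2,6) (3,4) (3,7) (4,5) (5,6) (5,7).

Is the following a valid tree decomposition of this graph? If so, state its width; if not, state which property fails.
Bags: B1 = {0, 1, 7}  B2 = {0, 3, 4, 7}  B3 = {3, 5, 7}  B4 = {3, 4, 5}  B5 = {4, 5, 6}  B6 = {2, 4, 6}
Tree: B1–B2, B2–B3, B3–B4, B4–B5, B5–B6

No — bags containing vertex 4 are not connected in the tree.

A tree decomposition must satisfy three properties: every vertex lies in some bag; for every edge, both endpoints lie together in some bag; and for every vertex, the bags containing it form a connected subtree. Here bags containing vertex 4 are not connected in the tree, so the decomposition is invalid.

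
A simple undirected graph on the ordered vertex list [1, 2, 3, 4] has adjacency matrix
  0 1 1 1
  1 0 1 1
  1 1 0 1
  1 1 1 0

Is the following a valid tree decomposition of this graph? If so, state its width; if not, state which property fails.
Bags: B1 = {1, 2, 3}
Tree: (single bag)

No — vertex 4 appears in no bag.

A tree decomposition must satisfy three properties: every vertex lies in some bag; for every edge, both endpoints lie together in some bag; and for every vertex, the bags containing it form a connected subtree. Here vertex 4 appears in no bag, so the decomposition is invalid.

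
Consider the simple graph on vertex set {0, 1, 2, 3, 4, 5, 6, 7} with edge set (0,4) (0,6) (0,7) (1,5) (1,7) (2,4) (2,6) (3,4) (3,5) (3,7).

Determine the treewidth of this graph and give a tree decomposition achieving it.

Every bag has size at most 3, so the width is 3 − 1 = 2 and tw(G) ≤ 2. Since 1–5–3–7–1 is a cycle in G, G is not acyclic. Forests are exactly the graphs of treewidth ≤ 1, so tw(G) ≥ 2. Therefore the treewidth is 2.

Treewidth 2.
One such decomposition:
Bags: B1 = {1, 5, 7}  B2 = {3, 5, 7}  B3 = {0, 3, 7}  B4 = {0, 3, 4}  B5 = {0, 4, 6}  B6 = {2, 4, 6}
Tree: B1–B2, B2–B3, B3–B4, B4–B5, B5–B6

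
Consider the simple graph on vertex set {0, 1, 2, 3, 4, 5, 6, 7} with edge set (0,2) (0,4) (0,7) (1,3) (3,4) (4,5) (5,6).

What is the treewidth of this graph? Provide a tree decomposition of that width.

Treewidth 1.
One optimal decomposition is:
Bags: B1 = {3, 4}  B2 = {1, 3}  B3 = {0, 4}  B4 = {0, 7}  B5 = {0, 2}  B6 = {4, 5}  B7 = {5, 6}
Tree: B1–B2, B1–B3, B3–B4, B3–B5, B1–B6, B6–B7

Each bag holds 2 vertices, so the decomposition has width 1, which upper-bounds the treewidth. Since G has at least one edge (e.g. 3–4), it is not an edgeless graph, so tw(G) ≥ 1. Therefore the treewidth is 1.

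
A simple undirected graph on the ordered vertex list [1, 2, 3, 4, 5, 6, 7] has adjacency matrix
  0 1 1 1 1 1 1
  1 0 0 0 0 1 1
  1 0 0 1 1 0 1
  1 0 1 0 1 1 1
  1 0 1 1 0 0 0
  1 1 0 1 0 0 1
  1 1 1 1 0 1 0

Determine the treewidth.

3

A width-3 tree decomposition is:
Bags: B1 = {1, 4, 6, 7}  B2 = {1, 2, 6, 7}  B3 = {1, 3, 4, 7}  B4 = {1, 3, 4, 5}
Tree: B1–B2, B1–B3, B3–B4
The largest bag has 4 vertices, giving width 3; this decomposition certifies tw(G) ≤ 3. Conversely, {1, 2, 6, 7} is a clique of size 4, and the vertices of any clique must share a bag in every tree decomposition; so some bag has ≥ 4 vertices and tw(G) ≥ 3. The upper and lower bounds meet at 3, so that is the treewidth.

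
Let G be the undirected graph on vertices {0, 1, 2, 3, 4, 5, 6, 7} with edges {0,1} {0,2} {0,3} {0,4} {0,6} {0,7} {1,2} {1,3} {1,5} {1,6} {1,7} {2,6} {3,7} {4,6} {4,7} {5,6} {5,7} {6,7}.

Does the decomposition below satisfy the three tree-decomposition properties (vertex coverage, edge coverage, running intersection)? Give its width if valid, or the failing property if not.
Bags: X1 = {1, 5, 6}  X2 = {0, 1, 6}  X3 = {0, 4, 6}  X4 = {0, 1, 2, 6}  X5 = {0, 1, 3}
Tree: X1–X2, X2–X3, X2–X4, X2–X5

A tree decomposition must satisfy three properties: every vertex lies in some bag; for every edge, both endpoints lie together in some bag; and for every vertex, the bags containing it form a connected subtree. Here vertex 7 appears in no bag, so the decomposition is invalid.

No — vertex 7 appears in no bag.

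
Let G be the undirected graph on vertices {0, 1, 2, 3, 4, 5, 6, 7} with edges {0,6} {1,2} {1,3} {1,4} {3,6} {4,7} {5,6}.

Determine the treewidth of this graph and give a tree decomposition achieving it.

The largest bag has 2 vertices, giving width 1; this decomposition certifies tw(G) ≤ 1. G has an edge, so its treewidth is at least 1. Therefore the treewidth is 1.

Treewidth 1.
One such decomposition:
Bags: B1 = {0, 6}  B2 = {3, 6}  B3 = {1, 3}  B4 = {1, 4}  B5 = {5, 6}  B6 = {4, 7}  B7 = {1, 2}
Tree: B1–B2, B2–B3, B3–B4, B1–B5, B4–B6, B4–B7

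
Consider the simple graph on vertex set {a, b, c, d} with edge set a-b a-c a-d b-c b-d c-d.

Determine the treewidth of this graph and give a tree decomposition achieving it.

Treewidth 3.
One optimal decomposition is:
Bags: B1 = {a, b, c, d}
Tree: (single bag)

With just one bag of size 4, the width is 4 − 1 = 3, so tw(G) ≤ 3. For the lower bound, the 4 vertices {a, b, c, d} are pairwise adjacent, and any tree decomposition puts a clique entirely inside one bag — forcing width ≥ 3. Therefore the treewidth is 3.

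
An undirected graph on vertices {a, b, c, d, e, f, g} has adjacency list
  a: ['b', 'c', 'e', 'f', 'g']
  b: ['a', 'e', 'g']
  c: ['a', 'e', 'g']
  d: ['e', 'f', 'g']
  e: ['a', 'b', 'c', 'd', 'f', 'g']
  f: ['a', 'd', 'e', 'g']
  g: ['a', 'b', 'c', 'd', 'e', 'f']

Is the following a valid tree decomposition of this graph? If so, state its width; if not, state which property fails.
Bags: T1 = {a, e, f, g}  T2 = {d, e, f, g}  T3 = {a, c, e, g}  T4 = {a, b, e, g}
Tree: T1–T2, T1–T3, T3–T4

Yes; width 3.

Checking the three conditions: (i) the bags cover all of {a, b, c, d, e, f, g}; (ii) for each edge, some bag contains both endpoints; (iii) the bags containing any fixed vertex form a subtree. All hold, so the decomposition is valid with width 4 − 1 = 3.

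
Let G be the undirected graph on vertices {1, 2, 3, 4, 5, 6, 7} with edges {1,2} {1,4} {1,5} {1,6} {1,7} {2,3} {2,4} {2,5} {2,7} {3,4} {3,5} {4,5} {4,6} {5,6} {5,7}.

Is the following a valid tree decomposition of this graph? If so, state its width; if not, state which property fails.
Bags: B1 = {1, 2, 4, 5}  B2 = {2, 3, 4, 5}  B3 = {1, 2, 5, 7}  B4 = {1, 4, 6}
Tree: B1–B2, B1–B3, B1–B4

A tree decomposition must satisfy three properties: every vertex lies in some bag; for every edge, both endpoints lie together in some bag; and for every vertex, the bags containing it form a connected subtree. Here edge (5,6) lies in no bag, so the decomposition is invalid.

No — edge (5,6) lies in no bag.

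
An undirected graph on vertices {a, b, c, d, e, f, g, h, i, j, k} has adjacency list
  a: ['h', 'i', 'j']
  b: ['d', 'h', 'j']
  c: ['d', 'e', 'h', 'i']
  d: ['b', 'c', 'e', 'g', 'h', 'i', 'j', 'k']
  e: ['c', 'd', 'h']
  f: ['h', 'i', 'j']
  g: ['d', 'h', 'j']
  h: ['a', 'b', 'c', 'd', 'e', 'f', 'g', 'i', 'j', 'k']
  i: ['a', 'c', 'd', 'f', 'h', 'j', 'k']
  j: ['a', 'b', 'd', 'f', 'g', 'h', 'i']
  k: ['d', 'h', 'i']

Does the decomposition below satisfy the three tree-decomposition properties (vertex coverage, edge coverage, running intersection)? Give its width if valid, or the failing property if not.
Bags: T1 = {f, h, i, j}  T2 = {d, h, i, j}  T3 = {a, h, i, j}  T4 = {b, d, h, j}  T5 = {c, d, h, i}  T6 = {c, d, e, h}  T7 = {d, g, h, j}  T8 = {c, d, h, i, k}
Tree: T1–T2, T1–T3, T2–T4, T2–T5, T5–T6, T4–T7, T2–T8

No — bags containing vertex c are not connected in the tree.

A tree decomposition must satisfy three properties: every vertex lies in some bag; for every edge, both endpoints lie together in some bag; and for every vertex, the bags containing it form a connected subtree. Here bags containing vertex c are not connected in the tree, so the decomposition is invalid.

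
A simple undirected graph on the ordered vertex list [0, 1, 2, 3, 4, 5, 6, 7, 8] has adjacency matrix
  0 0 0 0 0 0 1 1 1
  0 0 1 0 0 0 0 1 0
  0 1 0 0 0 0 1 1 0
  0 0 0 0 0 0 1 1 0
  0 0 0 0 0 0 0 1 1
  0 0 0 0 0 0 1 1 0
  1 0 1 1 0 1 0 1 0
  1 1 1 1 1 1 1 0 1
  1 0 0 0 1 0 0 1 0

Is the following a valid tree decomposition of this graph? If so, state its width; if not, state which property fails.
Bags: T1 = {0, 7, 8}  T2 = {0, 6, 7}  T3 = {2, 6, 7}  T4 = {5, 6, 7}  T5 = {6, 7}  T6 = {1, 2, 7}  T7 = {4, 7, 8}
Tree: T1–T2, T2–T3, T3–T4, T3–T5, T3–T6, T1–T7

A tree decomposition must satisfy three properties: every vertex lies in some bag; for every edge, both endpoints lie together in some bag; and for every vertex, the bags containing it form a connected subtree. Here vertex 3 appears in no bag, so the decomposition is invalid.

No — vertex 3 appears in no bag.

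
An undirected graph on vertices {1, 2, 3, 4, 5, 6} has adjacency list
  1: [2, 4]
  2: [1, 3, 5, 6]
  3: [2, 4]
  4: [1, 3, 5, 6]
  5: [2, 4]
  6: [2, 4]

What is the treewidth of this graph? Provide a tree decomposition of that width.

Treewidth 2.
One optimal decomposition is:
Bags: B1 = {2, 3, 4}  B2 = {1, 2, 4}  B3 = {2, 4, 6}  B4 = {2, 4, 5}
Tree: B1–B2, B2–B3, B3–B4

Every bag has size at most 3, so the width is 3 − 1 = 2 and tw(G) ≤ 2. For the lower bound, G contains the cycle 3–4–1–2–3, so G is not a forest; only forests have treewidth ≤ 1, hence tw(G) ≥ 2. Therefore the treewidth is 2.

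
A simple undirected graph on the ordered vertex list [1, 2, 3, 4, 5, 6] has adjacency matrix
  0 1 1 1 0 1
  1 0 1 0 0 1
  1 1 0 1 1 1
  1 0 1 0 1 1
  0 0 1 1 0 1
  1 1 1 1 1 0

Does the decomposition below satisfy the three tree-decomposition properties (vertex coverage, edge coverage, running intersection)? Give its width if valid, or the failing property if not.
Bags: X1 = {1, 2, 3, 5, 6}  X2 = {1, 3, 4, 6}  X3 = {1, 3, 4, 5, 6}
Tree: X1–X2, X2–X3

No — bags containing vertex 5 are not connected in the tree.

A tree decomposition must satisfy three properties: every vertex lies in some bag; for every edge, both endpoints lie together in some bag; and for every vertex, the bags containing it form a connected subtree. Here bags containing vertex 5 are not connected in the tree, so the decomposition is invalid.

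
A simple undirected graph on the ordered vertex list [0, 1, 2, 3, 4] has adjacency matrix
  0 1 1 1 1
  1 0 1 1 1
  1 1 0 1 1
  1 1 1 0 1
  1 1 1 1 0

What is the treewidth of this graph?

4

A width-4 tree decomposition is:
Bags: B1 = {0, 1, 2, 3, 4}
Tree: (single bag)
With just one bag of size 5, the width is 5 − 1 = 4, so tw(G) ≤ 4. On the other hand G contains the 5-clique {0, 1, 2, 3, 4}. A clique must lie in a single bag of any decomposition, so no decomposition can have width below 4. Therefore the treewidth is 4.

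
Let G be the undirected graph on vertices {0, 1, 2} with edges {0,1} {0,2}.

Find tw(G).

A width-1 tree decomposition is:
Bags: B1 = {0, 1}  B2 = {0, 2}
Tree: B1–B2
Each bag holds 2 vertices, so the decomposition has width 1, which upper-bounds the treewidth. Since G has at least one edge (e.g. 0–1), it is not an edgeless graph, so tw(G) ≥ 1. Combining the bounds, tw(G) = 1.

1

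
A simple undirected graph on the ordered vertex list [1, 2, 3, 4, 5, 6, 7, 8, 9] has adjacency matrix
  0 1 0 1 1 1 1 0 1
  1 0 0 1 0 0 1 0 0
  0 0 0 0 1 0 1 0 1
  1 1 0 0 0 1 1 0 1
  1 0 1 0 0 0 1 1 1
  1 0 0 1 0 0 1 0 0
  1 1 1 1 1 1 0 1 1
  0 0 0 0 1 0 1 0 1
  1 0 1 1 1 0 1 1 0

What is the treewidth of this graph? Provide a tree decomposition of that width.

Every bag has size at most 4, so the width is 4 − 1 = 3 and tw(G) ≤ 3. On the other hand G contains the 4-clique {5, 7, 8, 9}. A clique must lie in a single bag of any decomposition, so no decomposition can have width below 3. Hence tw(G) = 3 exactly.

Treewidth 3.
One such decomposition:
Bags: B1 = {1, 5, 7, 9}  B2 = {5, 7, 8, 9}  B3 = {3, 5, 7, 9}  B4 = {1, 4, 7, 9}  B5 = {1, 2, 4, 7}  B6 = {1, 4, 6, 7}
Tree: B1–B2, B1–B3, B1–B4, B4–B5, B4–B6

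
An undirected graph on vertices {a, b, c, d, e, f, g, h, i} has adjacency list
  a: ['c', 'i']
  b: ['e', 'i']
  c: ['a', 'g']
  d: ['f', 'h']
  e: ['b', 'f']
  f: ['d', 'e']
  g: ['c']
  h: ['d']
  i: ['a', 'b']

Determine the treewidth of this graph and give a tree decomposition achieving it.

The largest bag has 2 vertices, giving width 1; this decomposition certifies tw(G) ≤ 1. Since G has at least one edge (e.g. g–c), it is not an edgeless graph, so tw(G) ≥ 1. Therefore the treewidth is 1.

Treewidth 1.
One such decomposition:
Bags: B1 = {c, g}  B2 = {a, c}  B3 = {a, i}  B4 = {b, i}  B5 = {b, e}  B6 = {e, f}  B7 = {d, f}  B8 = {d, h}
Tree: B1–B2, B2–B3, B3–B4, B4–B5, B5–B6, B6–B7, B7–B8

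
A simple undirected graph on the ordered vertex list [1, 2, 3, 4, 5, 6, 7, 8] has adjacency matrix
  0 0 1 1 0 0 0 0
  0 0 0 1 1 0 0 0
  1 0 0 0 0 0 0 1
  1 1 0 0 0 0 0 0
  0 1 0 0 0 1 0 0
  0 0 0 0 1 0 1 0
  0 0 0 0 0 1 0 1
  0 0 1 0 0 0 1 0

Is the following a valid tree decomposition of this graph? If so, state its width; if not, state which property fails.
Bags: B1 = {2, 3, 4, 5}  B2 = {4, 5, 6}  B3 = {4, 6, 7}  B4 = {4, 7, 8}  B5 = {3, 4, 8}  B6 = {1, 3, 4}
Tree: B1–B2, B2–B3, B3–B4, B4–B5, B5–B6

No — bags containing vertex 3 are not connected in the tree.

A tree decomposition must satisfy three properties: every vertex lies in some bag; for every edge, both endpoints lie together in some bag; and for every vertex, the bags containing it form a connected subtree. Here bags containing vertex 3 are not connected in the tree, so the decomposition is invalid.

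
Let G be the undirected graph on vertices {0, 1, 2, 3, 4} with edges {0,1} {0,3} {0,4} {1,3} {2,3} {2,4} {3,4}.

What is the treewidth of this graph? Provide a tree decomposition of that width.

Treewidth 2.
Bags: B1 = {0, 3, 4}  B2 = {2, 3, 4}  B3 = {0, 1, 3}
Tree: B1–B2, B1–B3

The largest bag has 3 vertices, giving width 2; this decomposition certifies tw(G) ≤ 2. On the other hand G contains the 3-clique {0, 1, 3}. A clique must lie in a single bag of any decomposition, so no decomposition can have width below 2. The upper and lower bounds meet at 2, so that is the treewidth.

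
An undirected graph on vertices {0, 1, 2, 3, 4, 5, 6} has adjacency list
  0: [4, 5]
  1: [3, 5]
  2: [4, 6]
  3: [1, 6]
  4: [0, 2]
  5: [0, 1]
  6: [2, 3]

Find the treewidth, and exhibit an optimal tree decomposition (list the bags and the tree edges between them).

Treewidth 2.
Bags: B1 = {2, 4, 6}  B2 = {0, 4, 6}  B3 = {0, 5, 6}  B4 = {1, 5, 6}  B5 = {1, 3, 6}
Tree: B1–B2, B2–B3, B3–B4, B4–B5

Every bag has size at most 3, so the width is 3 − 1 = 2 and tw(G) ≤ 2. The edges 6–2–4–0–5–1–3–6 form a cycle, so G is not a tree and its treewidth is at least 2. Therefore the treewidth is 2.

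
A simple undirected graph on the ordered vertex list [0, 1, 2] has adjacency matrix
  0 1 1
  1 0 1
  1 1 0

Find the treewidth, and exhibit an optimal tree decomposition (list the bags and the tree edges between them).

Treewidth 2.
Bags: B1 = {0, 1, 2}
Tree: (single bag)

A single bag containing all 3 vertices is trivially a valid decomposition of width 2. On the other hand G contains the 3-clique {0, 1, 2}. A clique must lie in a single bag of any decomposition, so no decomposition can have width below 2. The upper and lower bounds meet at 2, so that is the treewidth.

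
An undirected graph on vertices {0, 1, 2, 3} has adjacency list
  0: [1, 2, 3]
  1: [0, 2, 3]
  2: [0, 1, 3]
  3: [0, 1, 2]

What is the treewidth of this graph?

3

A width-3 tree decomposition is:
Bags: B1 = {0, 1, 2, 3}
Tree: (single bag)
A single bag containing all 4 vertices is trivially a valid decomposition of width 3. On the other hand G contains the 4-clique {0, 1, 2, 3}. A clique must lie in a single bag of any decomposition, so no decomposition can have width below 3. The upper and lower bounds meet at 3, so that is the treewidth.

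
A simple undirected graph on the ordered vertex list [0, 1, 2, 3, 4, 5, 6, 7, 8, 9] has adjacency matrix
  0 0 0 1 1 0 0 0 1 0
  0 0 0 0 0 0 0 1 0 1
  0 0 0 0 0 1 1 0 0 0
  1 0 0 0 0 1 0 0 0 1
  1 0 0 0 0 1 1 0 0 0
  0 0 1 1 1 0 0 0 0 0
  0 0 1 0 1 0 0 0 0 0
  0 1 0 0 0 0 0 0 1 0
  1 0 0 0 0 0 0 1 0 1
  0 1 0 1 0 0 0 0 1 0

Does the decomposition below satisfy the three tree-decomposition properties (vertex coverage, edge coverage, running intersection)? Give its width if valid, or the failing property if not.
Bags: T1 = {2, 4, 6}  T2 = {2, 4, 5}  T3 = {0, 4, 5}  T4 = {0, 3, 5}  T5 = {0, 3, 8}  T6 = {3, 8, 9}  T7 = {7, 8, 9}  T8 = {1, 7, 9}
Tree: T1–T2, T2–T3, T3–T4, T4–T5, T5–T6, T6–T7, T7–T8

Yes; width 2.

Every vertex of G appears in some bag (union = {0, 1, 2, 3, 4, 5, 6, 7, 8, 9}); every edge is covered by a bag; and for each vertex v the set of bags containing v is connected in the bag tree. The decomposition is therefore valid. The largest bag has 3 vertices, so the width is 2.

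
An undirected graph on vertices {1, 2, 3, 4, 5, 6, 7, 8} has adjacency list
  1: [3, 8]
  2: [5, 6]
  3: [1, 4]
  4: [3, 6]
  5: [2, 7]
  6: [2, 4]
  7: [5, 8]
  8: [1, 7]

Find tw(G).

A width-2 tree decomposition is:
Bags: B1 = {2, 4, 6}  B2 = {2, 3, 4}  B3 = {1, 2, 3}  B4 = {1, 2, 8}  B5 = {2, 7, 8}  B6 = {2, 5, 7}
Tree: B1–B2, B2–B3, B3–B4, B4–B5, B5–B6
The largest bag has 3 vertices, giving width 2; this decomposition certifies tw(G) ≤ 2. Since 2–6–4–3–1–8–7–5–2 is a cycle in G, G is not acyclic. Forests are exactly the graphs of treewidth ≤ 1, so tw(G) ≥ 2. Therefore the treewidth is 2.

2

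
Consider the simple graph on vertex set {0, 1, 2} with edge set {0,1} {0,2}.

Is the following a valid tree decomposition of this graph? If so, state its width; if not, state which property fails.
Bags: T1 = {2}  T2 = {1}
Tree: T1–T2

No — vertex 0 appears in no bag.

A tree decomposition must satisfy three properties: every vertex lies in some bag; for every edge, both endpoints lie together in some bag; and for every vertex, the bags containing it form a connected subtree. Here vertex 0 appears in no bag, so the decomposition is invalid.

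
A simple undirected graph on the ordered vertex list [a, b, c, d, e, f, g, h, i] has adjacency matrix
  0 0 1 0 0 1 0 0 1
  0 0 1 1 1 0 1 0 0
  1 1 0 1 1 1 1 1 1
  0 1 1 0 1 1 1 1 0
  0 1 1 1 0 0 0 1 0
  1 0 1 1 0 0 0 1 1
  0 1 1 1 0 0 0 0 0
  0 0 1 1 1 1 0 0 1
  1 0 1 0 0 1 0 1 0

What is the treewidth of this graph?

3

A width-3 tree decomposition is:
Bags: B1 = {c, d, e, h}  B2 = {c, d, f, h}  B3 = {b, c, d, e}  B4 = {b, c, d, g}  B5 = {c, f, h, i}  B6 = {a, c, f, i}
Tree: B1–B2, B1–B3, B3–B4, B2–B5, B5–B6
The largest bag has 4 vertices, giving width 3; this decomposition certifies tw(G) ≤ 3. For the lower bound, the 4 vertices {b, c, d, g} are pairwise adjacent, and any tree decomposition puts a clique entirely inside one bag — forcing width ≥ 3. Hence tw(G) = 3 exactly.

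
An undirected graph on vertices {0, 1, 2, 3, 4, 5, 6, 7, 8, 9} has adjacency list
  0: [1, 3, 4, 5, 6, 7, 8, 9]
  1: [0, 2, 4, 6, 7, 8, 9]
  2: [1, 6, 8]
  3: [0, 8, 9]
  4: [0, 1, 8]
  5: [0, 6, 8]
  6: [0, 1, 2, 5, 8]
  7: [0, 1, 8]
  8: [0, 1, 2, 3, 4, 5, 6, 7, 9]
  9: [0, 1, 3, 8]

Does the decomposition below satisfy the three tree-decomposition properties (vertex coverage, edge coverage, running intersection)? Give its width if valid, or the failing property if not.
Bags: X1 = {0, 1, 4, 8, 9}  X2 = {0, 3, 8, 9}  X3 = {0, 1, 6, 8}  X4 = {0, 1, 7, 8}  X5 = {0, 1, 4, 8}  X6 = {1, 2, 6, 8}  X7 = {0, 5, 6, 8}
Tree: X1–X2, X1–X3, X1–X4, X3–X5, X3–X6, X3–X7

No — bags containing vertex 4 are not connected in the tree.

A tree decomposition must satisfy three properties: every vertex lies in some bag; for every edge, both endpoints lie together in some bag; and for every vertex, the bags containing it form a connected subtree. Here bags containing vertex 4 are not connected in the tree, so the decomposition is invalid.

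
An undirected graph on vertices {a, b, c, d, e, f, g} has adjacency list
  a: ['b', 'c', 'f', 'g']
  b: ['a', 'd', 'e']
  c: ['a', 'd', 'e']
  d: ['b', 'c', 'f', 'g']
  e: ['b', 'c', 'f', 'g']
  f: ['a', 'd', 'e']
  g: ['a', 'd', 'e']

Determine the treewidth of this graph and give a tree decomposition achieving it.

Treewidth 3.
Bags: B1 = {a, c, d, e}  B2 = {a, d, e, g}  B3 = {a, b, d, e}  B4 = {a, d, e, f}
Tree: B1–B2, B2–B3, B3–B4

Every bag has size at most 4, so the width is 4 − 1 = 3 and tw(G) ≤ 3. For the lower bound: the 4 vertex sets {c,e}, {a,g}, {d}, {b} are disjoint, each induces a connected subgraph, and every pair is joined by at least one edge of G. Contracting each set to a single vertex therefore yields K_{4} as a minor, and since treewidth is minor-monotone, tw(G) ≥ tw(K_{4}) = 3. Combining the bounds, tw(G) = 3.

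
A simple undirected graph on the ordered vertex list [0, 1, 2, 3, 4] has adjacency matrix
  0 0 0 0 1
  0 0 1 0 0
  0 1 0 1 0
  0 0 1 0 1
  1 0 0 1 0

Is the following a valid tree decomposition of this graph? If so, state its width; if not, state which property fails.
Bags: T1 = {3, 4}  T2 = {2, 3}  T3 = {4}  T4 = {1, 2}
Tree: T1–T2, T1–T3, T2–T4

A tree decomposition must satisfy three properties: every vertex lies in some bag; for every edge, both endpoints lie together in some bag; and for every vertex, the bags containing it form a connected subtree. Here vertex 0 appears in no bag, so the decomposition is invalid.

No — vertex 0 appears in no bag.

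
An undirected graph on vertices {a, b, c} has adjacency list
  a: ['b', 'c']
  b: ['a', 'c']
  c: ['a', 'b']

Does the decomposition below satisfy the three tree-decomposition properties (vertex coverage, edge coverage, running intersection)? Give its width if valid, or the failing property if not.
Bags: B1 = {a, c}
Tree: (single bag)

No — vertex b appears in no bag.

A tree decomposition must satisfy three properties: every vertex lies in some bag; for every edge, both endpoints lie together in some bag; and for every vertex, the bags containing it form a connected subtree. Here vertex b appears in no bag, so the decomposition is invalid.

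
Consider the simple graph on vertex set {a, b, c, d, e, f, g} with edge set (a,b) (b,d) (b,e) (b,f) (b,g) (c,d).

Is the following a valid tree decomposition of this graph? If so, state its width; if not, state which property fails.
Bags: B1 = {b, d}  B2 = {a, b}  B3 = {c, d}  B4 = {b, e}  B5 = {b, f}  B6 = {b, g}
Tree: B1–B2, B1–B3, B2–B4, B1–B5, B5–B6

Yes; width 1.

Vertex coverage: the bags together contain {a, b, c, d, e, f, g}, the full vertex set. Edge coverage: each edge of G has both endpoints in at least one bag. Running intersection: for every vertex, the bags containing it form a connected subtree. All three properties hold, so this is a valid tree decomposition of width max|bag| − 1 = 1, and hence tw(G) ≤ 1.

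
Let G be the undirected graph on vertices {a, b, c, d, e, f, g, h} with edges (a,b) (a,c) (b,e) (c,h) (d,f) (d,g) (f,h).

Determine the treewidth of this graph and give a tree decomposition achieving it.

Treewidth 1.
One optimal decomposition is:
Bags: B1 = {d, g}  B2 = {d, f}  B3 = {f, h}  B4 = {c, h}  B5 = {a, c}  B6 = {a, b}  B7 = {b, e}
Tree: B1–B2, B2–B3, B3–B4, B4–B5, B5–B6, B6–B7

Each bag holds 2 vertices, so the decomposition has width 1, which upper-bounds the treewidth. Any graph with an edge has treewidth ≥ 1, and G has the edge g–d. Hence tw(G) = 1 exactly.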